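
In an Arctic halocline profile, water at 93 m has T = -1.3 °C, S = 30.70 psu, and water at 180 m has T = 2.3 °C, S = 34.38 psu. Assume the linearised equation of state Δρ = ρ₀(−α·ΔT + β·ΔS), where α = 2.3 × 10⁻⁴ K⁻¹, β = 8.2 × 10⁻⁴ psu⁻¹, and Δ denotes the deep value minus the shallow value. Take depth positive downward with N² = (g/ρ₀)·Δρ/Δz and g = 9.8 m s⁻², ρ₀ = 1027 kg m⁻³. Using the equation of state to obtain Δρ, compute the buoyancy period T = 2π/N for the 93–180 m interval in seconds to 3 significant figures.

400 s

ΔT = +3.6 K, ΔS = +3.68 psu (deep − shallow).
Δρ/ρ₀ = −αΔT + βΔS = -8.28 × 10⁻⁴ + 3.0176 × 10⁻³ = 2.1896 × 10⁻³, so Δρ ≈ 2.249 kg m⁻³.
N² = (g/ρ₀)·Δρ/Δz = g·(Δρ/ρ₀)/Δz = 9.8 × 2.1896 × 10⁻³ / 87 = 2.4664 × 10⁻⁴ s⁻².
N = √(2.4664 × 10⁻⁴) = 0.015705 rad s⁻¹ → T = 2π/N = 400.08 s ≈ 400 s.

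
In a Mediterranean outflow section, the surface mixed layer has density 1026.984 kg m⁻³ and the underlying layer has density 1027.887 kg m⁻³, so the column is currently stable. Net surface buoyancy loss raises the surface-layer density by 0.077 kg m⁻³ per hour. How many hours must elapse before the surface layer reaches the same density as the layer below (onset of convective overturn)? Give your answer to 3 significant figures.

11.7 hours

Density deficit of the surface layer: 1027.887 − 1026.984 = 0.903 kg m⁻³.
Required change = 0.903 / 0.077 = 11.7 hours.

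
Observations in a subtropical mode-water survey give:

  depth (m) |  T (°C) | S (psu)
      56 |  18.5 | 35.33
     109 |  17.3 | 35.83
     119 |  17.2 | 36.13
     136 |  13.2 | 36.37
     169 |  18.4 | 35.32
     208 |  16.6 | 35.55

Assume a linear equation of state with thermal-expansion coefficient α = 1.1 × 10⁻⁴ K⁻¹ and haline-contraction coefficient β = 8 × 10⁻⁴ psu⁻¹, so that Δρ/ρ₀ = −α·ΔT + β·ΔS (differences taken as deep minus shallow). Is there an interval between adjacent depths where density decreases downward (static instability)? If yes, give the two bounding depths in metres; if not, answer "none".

Evaluate Δρ/ρ₀ = −αΔT + βΔS across each adjacent pair:
  56–109 m: −αΔT+βΔS = −(1.1 × 10⁻⁴)(-1.2)+(8 × 10⁻⁴)(+0.50) = 5.3 × 10⁻⁴ → stable
  109–119 m: −αΔT+βΔS = −(1.1 × 10⁻⁴)(-0.1)+(8 × 10⁻⁴)(+0.30) = 2.5 × 10⁻⁴ → stable
  119–136 m: −αΔT+βΔS = −(1.1 × 10⁻⁴)(-4.0)+(8 × 10⁻⁴)(+0.24) = 6.3 × 10⁻⁴ → stable
  136–169 m: −αΔT+βΔS = −(1.1 × 10⁻⁴)(+5.2)+(8 × 10⁻⁴)(-1.05) = -1.4 × 10⁻³ → UNSTABLE
  169–208 m: −αΔT+βΔS = −(1.1 × 10⁻⁴)(-1.8)+(8 × 10⁻⁴)(+0.23) = 3.8 × 10⁻⁴ → stable
The 136–169 m interval has Δρ < 0: lighter water underlies denser water.

136–169 m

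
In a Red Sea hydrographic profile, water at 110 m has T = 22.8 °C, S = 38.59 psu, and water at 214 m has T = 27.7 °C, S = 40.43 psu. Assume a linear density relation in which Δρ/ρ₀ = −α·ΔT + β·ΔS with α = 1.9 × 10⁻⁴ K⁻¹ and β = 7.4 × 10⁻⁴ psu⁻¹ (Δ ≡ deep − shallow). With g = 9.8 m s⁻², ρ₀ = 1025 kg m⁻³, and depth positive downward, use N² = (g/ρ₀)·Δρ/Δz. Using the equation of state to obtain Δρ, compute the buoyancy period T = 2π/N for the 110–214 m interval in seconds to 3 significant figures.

986 s

ΔT = +4.9 K, ΔS = +1.84 psu (deep − shallow).
Δρ/ρ₀ = −αΔT + βΔS = -9.31 × 10⁻⁴ + 1.3616 × 10⁻³ = 4.306 × 10⁻⁴, so Δρ ≈ 0.4414 kg m⁻³.
N² = (g/ρ₀)·Δρ/Δz = g·(Δρ/ρ₀)/Δz = 9.8 × 4.306 × 10⁻⁴ / 104 = 4.0576 × 10⁻⁵ s⁻².
N = √(4.0576 × 10⁻⁵) = 6.3699 × 10⁻³ rad s⁻¹ → T = 2π/N = 986.39 s ≈ 986 s.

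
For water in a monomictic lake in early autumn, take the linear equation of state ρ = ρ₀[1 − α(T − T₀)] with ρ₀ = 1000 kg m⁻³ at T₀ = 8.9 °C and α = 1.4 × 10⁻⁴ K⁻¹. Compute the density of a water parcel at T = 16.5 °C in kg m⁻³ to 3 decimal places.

T − T₀ = +7.6 K.
Bracket = 1 − α·(+7.6) = 1 + (-1.064 × 10⁻³) = 0.9989360.
ρ = 1000 × 0.9989360 = 998.936 kg m⁻³.

998.936 kg m⁻³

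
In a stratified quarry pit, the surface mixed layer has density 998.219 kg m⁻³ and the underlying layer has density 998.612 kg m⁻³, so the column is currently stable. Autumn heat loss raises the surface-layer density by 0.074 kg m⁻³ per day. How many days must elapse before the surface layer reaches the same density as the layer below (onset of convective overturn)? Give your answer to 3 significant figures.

Density deficit of the surface layer: 998.612 − 998.219 = 0.393 kg m⁻³.
Required change = 0.393 / 0.074 = 5.31 days.

5.31 days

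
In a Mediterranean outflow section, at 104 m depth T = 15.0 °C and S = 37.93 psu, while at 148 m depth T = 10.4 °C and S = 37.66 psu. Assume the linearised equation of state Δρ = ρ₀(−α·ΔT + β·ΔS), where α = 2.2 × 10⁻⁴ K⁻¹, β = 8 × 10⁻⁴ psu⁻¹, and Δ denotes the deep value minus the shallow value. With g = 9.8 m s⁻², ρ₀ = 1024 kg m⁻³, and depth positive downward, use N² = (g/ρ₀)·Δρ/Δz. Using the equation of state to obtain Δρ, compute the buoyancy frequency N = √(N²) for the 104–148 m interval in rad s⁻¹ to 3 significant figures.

0.0133 rad s⁻¹

ΔT = -4.6 K, ΔS = -0.27 psu (deep − shallow).
Δρ/ρ₀ = −αΔT + βΔS = 1.012 × 10⁻³ − 2.16 × 10⁻⁴ = 7.96 × 10⁻⁴, so Δρ ≈ 0.8151 kg m⁻³.
N² = (g/ρ₀)·Δρ/Δz = g·(Δρ/ρ₀)/Δz = 9.8 × 7.96 × 10⁻⁴ / 44 = 1.7729 × 10⁻⁴ s⁻².
N = √(1.7729 × 10⁻⁴) = 0.013315 rad s⁻¹ ≈ 0.0133 rad s⁻¹.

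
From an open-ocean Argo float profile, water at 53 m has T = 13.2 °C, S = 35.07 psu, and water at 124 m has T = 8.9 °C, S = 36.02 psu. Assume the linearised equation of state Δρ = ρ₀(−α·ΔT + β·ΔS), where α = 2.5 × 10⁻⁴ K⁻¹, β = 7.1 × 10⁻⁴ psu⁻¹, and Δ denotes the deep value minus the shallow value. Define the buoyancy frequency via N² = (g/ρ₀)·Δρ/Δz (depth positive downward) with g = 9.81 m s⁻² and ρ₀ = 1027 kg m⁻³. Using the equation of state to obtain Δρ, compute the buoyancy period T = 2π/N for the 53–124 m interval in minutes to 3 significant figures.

ΔT = -4.3 K, ΔS = +0.95 psu (deep − shallow).
Δρ/ρ₀ = −αΔT + βΔS = 1.075 × 10⁻³ + 6.745 × 10⁻⁴ = 1.7495 × 10⁻³, so Δρ ≈ 1.797 kg m⁻³.
N² = (g/ρ₀)·Δρ/Δz = g·(Δρ/ρ₀)/Δz = 9.81 × 1.7495 × 10⁻³ / 71 = 2.4173 × 10⁻⁴ s⁻².
N = √(2.4173 × 10⁻⁴) = 0.015548 rad s⁻¹ → T = 2π/N = 404.12 s = 6.7353 min ≈ 6.74 min.

6.74 min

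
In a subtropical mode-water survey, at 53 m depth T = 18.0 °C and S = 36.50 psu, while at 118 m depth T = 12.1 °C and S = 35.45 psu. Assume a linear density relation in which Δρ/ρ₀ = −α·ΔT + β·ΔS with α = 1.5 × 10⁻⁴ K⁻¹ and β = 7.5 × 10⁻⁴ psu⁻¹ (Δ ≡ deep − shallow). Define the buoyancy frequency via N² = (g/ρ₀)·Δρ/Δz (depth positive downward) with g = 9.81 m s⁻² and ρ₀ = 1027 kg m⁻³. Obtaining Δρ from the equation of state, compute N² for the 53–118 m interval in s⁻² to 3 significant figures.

1.47 × 10⁻⁵ s⁻²

ΔT = -5.9 K, ΔS = -1.05 psu (deep − shallow).
Δρ/ρ₀ = −αΔT + βΔS = 8.85 × 10⁻⁴ − 7.875 × 10⁻⁴ = 9.75 × 10⁻⁵, so Δρ ≈ 0.1001 kg m⁻³.
N² = (g/ρ₀)·Δρ/Δz = g·(Δρ/ρ₀)/Δz = 9.81 × 9.75 × 10⁻⁵ / 65 = 1.4715 × 10⁻⁵ s⁻² ≈ 1.47 × 10⁻⁵ s⁻².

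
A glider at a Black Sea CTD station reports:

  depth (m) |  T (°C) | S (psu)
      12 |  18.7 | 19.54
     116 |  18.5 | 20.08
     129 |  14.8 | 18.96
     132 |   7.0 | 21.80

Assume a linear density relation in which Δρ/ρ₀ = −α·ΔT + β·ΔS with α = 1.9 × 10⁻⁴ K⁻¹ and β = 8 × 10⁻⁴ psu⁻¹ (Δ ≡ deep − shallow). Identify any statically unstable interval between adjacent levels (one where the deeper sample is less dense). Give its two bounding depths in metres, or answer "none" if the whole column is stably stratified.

116–129 m

Evaluate Δρ/ρ₀ = −αΔT + βΔS across each adjacent pair:
  12–116 m: −αΔT+βΔS = −(1.9 × 10⁻⁴)(-0.2)+(8 × 10⁻⁴)(+0.54) = 4.7 × 10⁻⁴ → stable
  116–129 m: −αΔT+βΔS = −(1.9 × 10⁻⁴)(-3.7)+(8 × 10⁻⁴)(-1.12) = -1.9 × 10⁻⁴ → UNSTABLE
  129–132 m: −αΔT+βΔS = −(1.9 × 10⁻⁴)(-7.8)+(8 × 10⁻⁴)(+2.84) = 3.8 × 10⁻³ → stable
The 116–129 m interval has Δρ < 0: lighter water underlies denser water.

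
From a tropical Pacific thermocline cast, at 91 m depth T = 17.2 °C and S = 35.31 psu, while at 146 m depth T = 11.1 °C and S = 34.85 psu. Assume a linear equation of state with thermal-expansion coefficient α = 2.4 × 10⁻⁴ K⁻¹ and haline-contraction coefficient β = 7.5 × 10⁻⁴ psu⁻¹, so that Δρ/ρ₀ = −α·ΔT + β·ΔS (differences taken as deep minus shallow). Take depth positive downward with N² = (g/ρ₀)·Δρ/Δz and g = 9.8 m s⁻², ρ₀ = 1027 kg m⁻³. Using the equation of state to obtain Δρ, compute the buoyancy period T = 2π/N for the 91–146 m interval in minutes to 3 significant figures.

ΔT = -6.1 K, ΔS = -0.46 psu (deep − shallow).
Δρ/ρ₀ = −αΔT + βΔS = 1.464 × 10⁻³ − 3.45 × 10⁻⁴ = 1.119 × 10⁻³, so Δρ ≈ 1.149 kg m⁻³.
N² = (g/ρ₀)·Δρ/Δz = g·(Δρ/ρ₀)/Δz = 9.8 × 1.119 × 10⁻³ / 55 = 1.9939 × 10⁻⁴ s⁻².
N = √(1.9939 × 10⁻⁴) = 0.014121 rad s⁻¹ → T = 2π/N = 444.95 s = 7.4158 min ≈ 7.42 min.

7.42 min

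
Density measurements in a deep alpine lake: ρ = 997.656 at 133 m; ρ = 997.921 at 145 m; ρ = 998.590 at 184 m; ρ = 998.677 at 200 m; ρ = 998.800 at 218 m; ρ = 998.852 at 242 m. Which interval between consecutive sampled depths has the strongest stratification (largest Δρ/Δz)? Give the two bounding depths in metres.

Compute the density gradient over each adjacent pair:
  133–145 m: Δρ/Δz = 0.265/12 = 0.022 kg m⁻⁴
  145–184 m: Δρ/Δz = 0.669/39 = 0.017 kg m⁻⁴
  184–200 m: Δρ/Δz = 0.087/16 = 5.4 × 10⁻³ kg m⁻⁴
  200–218 m: Δρ/Δz = 0.123/18 = 6.8 × 10⁻³ kg m⁻⁴
  218–242 m: Δρ/Δz = 0.052/24 = 2.2 × 10⁻³ kg m⁻⁴
The largest gradient is in the 133–145 m interval — the pycnocline.

133–145 m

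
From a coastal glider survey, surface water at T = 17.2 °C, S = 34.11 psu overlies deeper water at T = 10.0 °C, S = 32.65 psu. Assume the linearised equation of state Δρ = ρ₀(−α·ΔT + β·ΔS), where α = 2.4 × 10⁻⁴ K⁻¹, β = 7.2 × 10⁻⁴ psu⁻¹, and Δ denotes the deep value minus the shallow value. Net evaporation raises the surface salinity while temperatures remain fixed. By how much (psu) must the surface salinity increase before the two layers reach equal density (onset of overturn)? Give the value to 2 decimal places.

Neutral buoyancy requires −α(T_deep − T_surf) + β(S_deep − S_surf′) = 0.
S_surf′ = S_deep − (α/β)·ΔT = 32.65 − (2.4 × 10⁻⁴/7.2 × 10⁻⁴)·(-7.2) = 35.0500 psu.
Increase required: 35.0500 − 34.11 = 0.9400 psu.

0.94 psu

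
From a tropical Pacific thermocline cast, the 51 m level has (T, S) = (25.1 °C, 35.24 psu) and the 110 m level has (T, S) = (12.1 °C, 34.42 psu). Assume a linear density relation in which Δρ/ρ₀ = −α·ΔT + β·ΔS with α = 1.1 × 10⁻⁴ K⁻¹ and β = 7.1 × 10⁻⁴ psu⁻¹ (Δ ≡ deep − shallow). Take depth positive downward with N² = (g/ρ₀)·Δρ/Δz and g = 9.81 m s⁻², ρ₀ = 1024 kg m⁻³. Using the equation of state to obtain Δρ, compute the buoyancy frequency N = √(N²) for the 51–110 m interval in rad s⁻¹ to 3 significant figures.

0.0119 rad s⁻¹

ΔT = -13.0 K, ΔS = -0.82 psu (deep − shallow).
Δρ/ρ₀ = −αΔT + βΔS = 1.43 × 10⁻³ − 5.822 × 10⁻⁴ = 8.478 × 10⁻⁴, so Δρ ≈ 0.8681 kg m⁻³.
N² = (g/ρ₀)·Δρ/Δz = g·(Δρ/ρ₀)/Δz = 9.81 × 8.478 × 10⁻⁴ / 59 = 1.4096 × 10⁻⁴ s⁻².
N = √(1.4096 × 10⁻⁴) = 0.011873 rad s⁻¹ ≈ 0.0119 rad s⁻¹.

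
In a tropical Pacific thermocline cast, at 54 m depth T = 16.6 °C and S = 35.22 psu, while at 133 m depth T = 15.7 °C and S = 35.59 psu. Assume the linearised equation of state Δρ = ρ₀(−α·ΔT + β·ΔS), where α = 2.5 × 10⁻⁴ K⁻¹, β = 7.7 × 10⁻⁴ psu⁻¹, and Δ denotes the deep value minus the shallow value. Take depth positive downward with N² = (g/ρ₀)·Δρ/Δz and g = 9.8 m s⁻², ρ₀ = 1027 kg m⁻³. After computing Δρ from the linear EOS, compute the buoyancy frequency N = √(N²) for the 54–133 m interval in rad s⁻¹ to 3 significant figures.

ΔT = -0.9 K, ΔS = +0.37 psu (deep − shallow).
Δρ/ρ₀ = −αΔT + βΔS = 2.25 × 10⁻⁴ + 2.849 × 10⁻⁴ = 5.099 × 10⁻⁴, so Δρ ≈ 0.5237 kg m⁻³.
N² = (g/ρ₀)·Δρ/Δz = g·(Δρ/ρ₀)/Δz = 9.8 × 5.099 × 10⁻⁴ / 79 = 6.3253 × 10⁻⁵ s⁻².
N = √(6.3253 × 10⁻⁵) = 7.9532 × 10⁻³ rad s⁻¹ ≈ 7.95 × 10⁻³ rad s⁻¹.

7.95 × 10⁻³ rad s⁻¹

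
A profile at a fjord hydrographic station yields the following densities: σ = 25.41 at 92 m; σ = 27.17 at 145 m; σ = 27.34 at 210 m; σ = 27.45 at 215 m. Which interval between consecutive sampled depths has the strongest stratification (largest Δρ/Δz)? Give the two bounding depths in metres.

Compute the density gradient over each adjacent pair:
  92–145 m: Δρ/Δz = 1.76/53 = 0.033 kg m⁻⁴
  145–210 m: Δρ/Δz = 0.17/65 = 2.6 × 10⁻³ kg m⁻⁴
  210–215 m: Δρ/Δz = 0.11/5 = 0.022 kg m⁻⁴
The largest gradient is in the 92–145 m interval — the pycnocline.

92–145 m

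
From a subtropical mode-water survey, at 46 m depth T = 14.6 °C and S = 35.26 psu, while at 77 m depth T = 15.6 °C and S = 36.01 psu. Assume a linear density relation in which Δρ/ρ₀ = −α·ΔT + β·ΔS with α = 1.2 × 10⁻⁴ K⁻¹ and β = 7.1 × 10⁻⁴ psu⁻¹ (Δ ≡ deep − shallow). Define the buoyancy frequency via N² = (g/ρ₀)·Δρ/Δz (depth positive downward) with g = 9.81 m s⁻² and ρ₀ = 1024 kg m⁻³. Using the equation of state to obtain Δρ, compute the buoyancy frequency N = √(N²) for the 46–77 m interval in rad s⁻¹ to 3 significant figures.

0.0114 rad s⁻¹

ΔT = +1.0 K, ΔS = +0.75 psu (deep − shallow).
Δρ/ρ₀ = −αΔT + βΔS = -1.20 × 10⁻⁴ + 5.325 × 10⁻⁴ = 4.125 × 10⁻⁴, so Δρ ≈ 0.4224 kg m⁻³.
N² = (g/ρ₀)·Δρ/Δz = g·(Δρ/ρ₀)/Δz = 9.81 × 4.125 × 10⁻⁴ / 31 = 1.3054 × 10⁻⁴ s⁻².
N = √(1.3054 × 10⁻⁴) = 0.011425 rad s⁻¹ ≈ 0.0114 rad s⁻¹.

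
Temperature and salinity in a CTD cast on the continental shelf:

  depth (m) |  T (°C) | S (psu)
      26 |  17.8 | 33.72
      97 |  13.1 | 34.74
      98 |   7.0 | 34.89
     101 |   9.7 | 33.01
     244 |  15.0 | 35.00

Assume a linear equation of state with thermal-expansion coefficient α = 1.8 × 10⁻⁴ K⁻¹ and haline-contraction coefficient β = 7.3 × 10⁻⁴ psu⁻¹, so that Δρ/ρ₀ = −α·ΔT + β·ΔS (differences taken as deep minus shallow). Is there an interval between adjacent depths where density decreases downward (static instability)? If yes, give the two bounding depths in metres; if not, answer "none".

98–101 m

Evaluate Δρ/ρ₀ = −αΔT + βΔS across each adjacent pair:
  26–97 m: −αΔT+βΔS = −(1.8 × 10⁻⁴)(-4.7)+(7.3 × 10⁻⁴)(+1.02) = 1.6 × 10⁻³ → stable
  97–98 m: −αΔT+βΔS = −(1.8 × 10⁻⁴)(-6.1)+(7.3 × 10⁻⁴)(+0.15) = 1.2 × 10⁻³ → stable
  98–101 m: −αΔT+βΔS = −(1.8 × 10⁻⁴)(+2.7)+(7.3 × 10⁻⁴)(-1.88) = -1.9 × 10⁻³ → UNSTABLE
  101–244 m: −αΔT+βΔS = −(1.8 × 10⁻⁴)(+5.3)+(7.3 × 10⁻⁴)(+1.99) = 5.0 × 10⁻⁴ → stable
The 98–101 m interval has Δρ < 0: lighter water underlies denser water.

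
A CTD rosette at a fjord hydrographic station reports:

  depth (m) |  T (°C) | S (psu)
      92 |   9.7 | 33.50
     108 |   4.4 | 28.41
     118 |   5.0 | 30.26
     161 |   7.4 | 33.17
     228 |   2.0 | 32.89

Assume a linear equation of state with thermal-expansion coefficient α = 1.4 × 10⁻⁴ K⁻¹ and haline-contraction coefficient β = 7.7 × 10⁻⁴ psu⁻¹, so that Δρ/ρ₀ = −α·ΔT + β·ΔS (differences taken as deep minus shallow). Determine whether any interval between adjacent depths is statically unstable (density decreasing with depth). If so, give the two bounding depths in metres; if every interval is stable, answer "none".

Evaluate Δρ/ρ₀ = −αΔT + βΔS across each adjacent pair:
  92–108 m: −αΔT+βΔS = −(1.4 × 10⁻⁴)(-5.3)+(7.7 × 10⁻⁴)(-5.09) = -3.2 × 10⁻³ → UNSTABLE
  108–118 m: −αΔT+βΔS = −(1.4 × 10⁻⁴)(+0.6)+(7.7 × 10⁻⁴)(+1.85) = 1.3 × 10⁻³ → stable
  118–161 m: −αΔT+βΔS = −(1.4 × 10⁻⁴)(+2.4)+(7.7 × 10⁻⁴)(+2.91) = 1.9 × 10⁻³ → stable
  161–228 m: −αΔT+βΔS = −(1.4 × 10⁻⁴)(-5.4)+(7.7 × 10⁻⁴)(-0.28) = 5.4 × 10⁻⁴ → stable
The 92–108 m interval has Δρ < 0: lighter water underlies denser water.

92–108 m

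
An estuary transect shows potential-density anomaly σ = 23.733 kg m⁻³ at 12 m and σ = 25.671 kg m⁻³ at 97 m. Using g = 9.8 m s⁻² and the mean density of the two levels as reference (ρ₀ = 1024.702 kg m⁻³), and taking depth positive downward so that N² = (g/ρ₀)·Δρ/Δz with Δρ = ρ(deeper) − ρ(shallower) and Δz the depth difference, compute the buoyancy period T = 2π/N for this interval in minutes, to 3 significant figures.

7.09 min

Δρ = 1025.671 − 1023.733 = 1.938 kg m⁻³ over Δz = 97 − 12 = 85 m.
N² = (9.8/1024.702) × (1.938/85) = 2.1805 × 10⁻⁴ s⁻².
N = √(2.1805 × 10⁻⁴) = 0.014767 rad s⁻¹, so T = 2π/N = 425.49 s = 7.0915 min ≈ 7.09 min.
N² > 0, so the interval is statically stable.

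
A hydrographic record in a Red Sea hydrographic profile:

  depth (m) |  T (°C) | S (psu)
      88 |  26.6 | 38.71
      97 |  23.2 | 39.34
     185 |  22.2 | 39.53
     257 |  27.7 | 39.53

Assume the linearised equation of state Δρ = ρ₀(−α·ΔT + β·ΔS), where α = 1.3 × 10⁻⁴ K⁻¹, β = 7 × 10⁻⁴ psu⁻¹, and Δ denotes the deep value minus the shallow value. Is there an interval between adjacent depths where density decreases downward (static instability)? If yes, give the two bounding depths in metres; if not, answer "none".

Evaluate Δρ/ρ₀ = −αΔT + βΔS across each adjacent pair:
  88–97 m: −αΔT+βΔS = −(1.3 × 10⁻⁴)(-3.4)+(7 × 10⁻⁴)(+0.63) = 8.8 × 10⁻⁴ → stable
  97–185 m: −αΔT+βΔS = −(1.3 × 10⁻⁴)(-1.0)+(7 × 10⁻⁴)(+0.19) = 2.6 × 10⁻⁴ → stable
  185–257 m: −αΔT+βΔS = −(1.3 × 10⁻⁴)(+5.5)+(7 × 10⁻⁴)(+0.00) = -7.1 × 10⁻⁴ → UNSTABLE
The 185–257 m interval has Δρ < 0: lighter water underlies denser water.

185–257 m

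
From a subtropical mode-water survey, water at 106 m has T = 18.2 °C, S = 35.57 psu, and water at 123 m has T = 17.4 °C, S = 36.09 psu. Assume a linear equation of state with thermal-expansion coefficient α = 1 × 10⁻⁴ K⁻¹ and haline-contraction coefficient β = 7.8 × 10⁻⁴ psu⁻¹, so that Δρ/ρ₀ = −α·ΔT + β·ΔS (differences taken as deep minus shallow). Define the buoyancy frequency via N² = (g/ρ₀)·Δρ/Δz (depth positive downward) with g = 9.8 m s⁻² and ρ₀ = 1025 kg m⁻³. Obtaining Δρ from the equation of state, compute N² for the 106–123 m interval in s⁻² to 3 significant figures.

ΔT = -0.8 K, ΔS = +0.52 psu (deep − shallow).
Δρ/ρ₀ = −αΔT + βΔS = 8.00 × 10⁻⁵ + 4.056 × 10⁻⁴ = 4.856 × 10⁻⁴, so Δρ ≈ 0.4977 kg m⁻³.
N² = (g/ρ₀)·Δρ/Δz = g·(Δρ/ρ₀)/Δz = 9.8 × 4.856 × 10⁻⁴ / 17 = 2.7993 × 10⁻⁴ s⁻² ≈ 2.80 × 10⁻⁴ s⁻².

2.80 × 10⁻⁴ s⁻²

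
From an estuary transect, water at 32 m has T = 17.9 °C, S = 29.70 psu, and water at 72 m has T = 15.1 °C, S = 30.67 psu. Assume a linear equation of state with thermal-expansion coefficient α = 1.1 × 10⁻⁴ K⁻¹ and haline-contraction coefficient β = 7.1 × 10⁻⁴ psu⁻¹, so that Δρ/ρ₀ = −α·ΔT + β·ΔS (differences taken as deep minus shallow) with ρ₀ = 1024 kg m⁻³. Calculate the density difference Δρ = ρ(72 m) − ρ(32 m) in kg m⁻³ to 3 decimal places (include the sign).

+1.021 kg m⁻³

ΔT = -2.8 K, ΔS = +0.97 psu (deep − shallow).
Δρ/ρ₀ = −(1.1 × 10⁻⁴)(-2.8) + (7.1 × 10⁻⁴)(+0.97) = 9.967 × 10⁻⁴.
Δρ = 1024 × (9.967 × 10⁻⁴) = +1.021 kg m⁻³.
Positive Δρ: denser below, stable.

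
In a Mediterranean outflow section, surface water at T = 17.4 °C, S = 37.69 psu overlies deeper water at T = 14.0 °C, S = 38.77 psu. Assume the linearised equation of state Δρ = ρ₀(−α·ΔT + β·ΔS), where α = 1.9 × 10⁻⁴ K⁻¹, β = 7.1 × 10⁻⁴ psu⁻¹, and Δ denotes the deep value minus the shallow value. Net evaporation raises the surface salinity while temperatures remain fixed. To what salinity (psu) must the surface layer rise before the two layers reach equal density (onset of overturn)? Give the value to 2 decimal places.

Neutral buoyancy requires −α(T_deep − T_surf) + β(S_deep − S_surf′) = 0.
S_surf′ = S_deep − (α/β)·ΔT = 38.77 − (1.9 × 10⁻⁴/7.1 × 10⁻⁴)·(-3.4) = 39.6799 psu.
Increase required: 39.6799 − 37.69 = 1.9899 psu.

39.68 psu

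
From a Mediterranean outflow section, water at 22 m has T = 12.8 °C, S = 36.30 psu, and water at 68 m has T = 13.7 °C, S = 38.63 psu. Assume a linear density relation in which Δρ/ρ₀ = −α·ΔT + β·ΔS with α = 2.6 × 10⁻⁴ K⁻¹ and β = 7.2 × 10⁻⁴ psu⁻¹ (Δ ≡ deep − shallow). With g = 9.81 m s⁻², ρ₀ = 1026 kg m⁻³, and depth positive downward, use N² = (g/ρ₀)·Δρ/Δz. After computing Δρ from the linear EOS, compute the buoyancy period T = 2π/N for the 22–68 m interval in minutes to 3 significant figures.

ΔT = +0.9 K, ΔS = +2.33 psu (deep − shallow).
Δρ/ρ₀ = −αΔT + βΔS = -2.34 × 10⁻⁴ + 1.6776 × 10⁻³ = 1.4436 × 10⁻³, so Δρ ≈ 1.481 kg m⁻³.
N² = (g/ρ₀)·Δρ/Δz = g·(Δρ/ρ₀)/Δz = 9.81 × 1.4436 × 10⁻³ / 46 = 3.0786 × 10⁻⁴ s⁻².
N = √(3.0786 × 10⁻⁴) = 0.017546 rad s⁻¹ → T = 2π/N = 358.10 s = 5.9683 min ≈ 5.97 min.

5.97 min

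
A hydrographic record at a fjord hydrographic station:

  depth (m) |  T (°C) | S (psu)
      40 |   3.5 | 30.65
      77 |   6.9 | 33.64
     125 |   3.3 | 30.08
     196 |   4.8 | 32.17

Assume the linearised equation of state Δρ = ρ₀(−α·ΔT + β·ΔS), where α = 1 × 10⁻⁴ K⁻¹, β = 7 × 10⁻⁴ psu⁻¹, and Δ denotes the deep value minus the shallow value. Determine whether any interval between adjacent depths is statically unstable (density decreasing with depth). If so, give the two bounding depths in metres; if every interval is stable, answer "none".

Evaluate Δρ/ρ₀ = −αΔT + βΔS across each adjacent pair:
  40–77 m: −αΔT+βΔS = −(1 × 10⁻⁴)(+3.4)+(7 × 10⁻⁴)(+2.99) = 1.8 × 10⁻³ → stable
  77–125 m: −αΔT+βΔS = −(1 × 10⁻⁴)(-3.6)+(7 × 10⁻⁴)(-3.56) = -2.1 × 10⁻³ → UNSTABLE
  125–196 m: −αΔT+βΔS = −(1 × 10⁻⁴)(+1.5)+(7 × 10⁻⁴)(+2.09) = 1.3 × 10⁻³ → stable
The 77–125 m interval has Δρ < 0: lighter water underlies denser water.

77–125 m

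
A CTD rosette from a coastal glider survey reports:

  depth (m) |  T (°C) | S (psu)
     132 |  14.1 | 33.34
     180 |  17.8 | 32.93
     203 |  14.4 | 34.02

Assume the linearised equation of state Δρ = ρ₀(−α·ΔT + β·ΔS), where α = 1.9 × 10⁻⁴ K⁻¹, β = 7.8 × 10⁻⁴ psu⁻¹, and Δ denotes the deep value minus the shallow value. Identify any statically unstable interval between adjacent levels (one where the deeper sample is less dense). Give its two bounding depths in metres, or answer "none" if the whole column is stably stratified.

132–180 m

Evaluate Δρ/ρ₀ = −αΔT + βΔS across each adjacent pair:
  132–180 m: −αΔT+βΔS = −(1.9 × 10⁻⁴)(+3.7)+(7.8 × 10⁻⁴)(-0.41) = -1.0 × 10⁻³ → UNSTABLE
  180–203 m: −αΔT+βΔS = −(1.9 × 10⁻⁴)(-3.4)+(7.8 × 10⁻⁴)(+1.09) = 1.5 × 10⁻³ → stable
The 132–180 m interval has Δρ < 0: lighter water underlies denser water.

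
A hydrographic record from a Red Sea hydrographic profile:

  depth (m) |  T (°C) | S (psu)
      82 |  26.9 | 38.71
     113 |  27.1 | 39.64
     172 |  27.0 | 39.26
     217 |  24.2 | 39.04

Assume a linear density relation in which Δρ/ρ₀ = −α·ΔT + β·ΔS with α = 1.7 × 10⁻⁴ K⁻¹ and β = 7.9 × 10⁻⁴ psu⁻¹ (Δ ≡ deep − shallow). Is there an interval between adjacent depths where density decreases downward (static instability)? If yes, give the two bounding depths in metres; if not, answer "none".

113–172 m

Evaluate Δρ/ρ₀ = −αΔT + βΔS across each adjacent pair:
  82–113 m: −αΔT+βΔS = −(1.7 × 10⁻⁴)(+0.2)+(7.9 × 10⁻⁴)(+0.93) = 7.0 × 10⁻⁴ → stable
  113–172 m: −αΔT+βΔS = −(1.7 × 10⁻⁴)(-0.1)+(7.9 × 10⁻⁴)(-0.38) = -2.8 × 10⁻⁴ → UNSTABLE
  172–217 m: −αΔT+βΔS = −(1.7 × 10⁻⁴)(-2.8)+(7.9 × 10⁻⁴)(-0.22) = 3.0 × 10⁻⁴ → stable
The 113–172 m interval has Δρ < 0: lighter water underlies denser water.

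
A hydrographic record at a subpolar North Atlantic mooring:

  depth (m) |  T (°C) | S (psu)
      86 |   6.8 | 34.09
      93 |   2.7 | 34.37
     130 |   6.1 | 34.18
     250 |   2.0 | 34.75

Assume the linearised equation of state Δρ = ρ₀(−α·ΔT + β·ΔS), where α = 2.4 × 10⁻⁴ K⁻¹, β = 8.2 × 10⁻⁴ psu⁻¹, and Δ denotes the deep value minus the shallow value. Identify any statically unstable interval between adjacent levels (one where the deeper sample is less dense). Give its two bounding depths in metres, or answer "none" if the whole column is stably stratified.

Evaluate Δρ/ρ₀ = −αΔT + βΔS across each adjacent pair:
  86–93 m: −αΔT+βΔS = −(2.4 × 10⁻⁴)(-4.1)+(8.2 × 10⁻⁴)(+0.28) = 1.2 × 10⁻³ → stable
  93–130 m: −αΔT+βΔS = −(2.4 × 10⁻⁴)(+3.4)+(8.2 × 10⁻⁴)(-0.19) = -9.7 × 10⁻⁴ → UNSTABLE
  130–250 m: −αΔT+βΔS = −(2.4 × 10⁻⁴)(-4.1)+(8.2 × 10⁻⁴)(+0.57) = 1.5 × 10⁻³ → stable
The 93–130 m interval has Δρ < 0: lighter water underlies denser water.

93–130 m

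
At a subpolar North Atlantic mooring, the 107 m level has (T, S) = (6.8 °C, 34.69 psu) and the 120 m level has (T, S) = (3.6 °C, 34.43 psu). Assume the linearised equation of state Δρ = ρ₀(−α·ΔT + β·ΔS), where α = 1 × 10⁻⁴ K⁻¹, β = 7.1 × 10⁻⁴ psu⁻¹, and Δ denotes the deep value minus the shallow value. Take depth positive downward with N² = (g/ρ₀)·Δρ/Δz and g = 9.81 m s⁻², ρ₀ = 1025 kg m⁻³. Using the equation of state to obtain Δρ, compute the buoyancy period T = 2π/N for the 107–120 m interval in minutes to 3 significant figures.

10.4 min

ΔT = -3.2 K, ΔS = -0.26 psu (deep − shallow).
Δρ/ρ₀ = −αΔT + βΔS = 3.20 × 10⁻⁴ − 1.846 × 10⁻⁴ = 1.354 × 10⁻⁴, so Δρ ≈ 0.1388 kg m⁻³.
N² = (g/ρ₀)·Δρ/Δz = g·(Δρ/ρ₀)/Δz = 9.81 × 1.354 × 10⁻⁴ / 13 = 1.0217 × 10⁻⁴ s⁻².
N = √(1.0217 × 10⁻⁴) = 0.010108 rad s⁻¹ → T = 2π/N = 621.61 s = 10.360 min ≈ 10.4 min.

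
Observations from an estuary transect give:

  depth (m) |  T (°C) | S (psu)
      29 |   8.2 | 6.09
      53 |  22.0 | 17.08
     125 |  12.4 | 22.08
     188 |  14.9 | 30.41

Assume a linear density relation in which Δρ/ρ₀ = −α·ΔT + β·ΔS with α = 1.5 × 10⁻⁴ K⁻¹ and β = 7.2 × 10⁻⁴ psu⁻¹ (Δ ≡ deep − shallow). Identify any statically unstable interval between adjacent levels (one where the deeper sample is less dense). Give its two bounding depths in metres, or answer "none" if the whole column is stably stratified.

Evaluate Δρ/ρ₀ = −αΔT + βΔS across each adjacent pair:
  29–53 m: −αΔT+βΔS = −(1.5 × 10⁻⁴)(+13.8)+(7.2 × 10⁻⁴)(+10.99) = 5.8 × 10⁻³ → stable
  53–125 m: −αΔT+βΔS = −(1.5 × 10⁻⁴)(-9.6)+(7.2 × 10⁻⁴)(+5.00) = 5.0 × 10⁻³ → stable
  125–188 m: −αΔT+βΔS = −(1.5 × 10⁻⁴)(+2.5)+(7.2 × 10⁻⁴)(+8.33) = 5.6 × 10⁻³ → stable
Every interval has Δρ > 0: the column is stably stratified throughout.

none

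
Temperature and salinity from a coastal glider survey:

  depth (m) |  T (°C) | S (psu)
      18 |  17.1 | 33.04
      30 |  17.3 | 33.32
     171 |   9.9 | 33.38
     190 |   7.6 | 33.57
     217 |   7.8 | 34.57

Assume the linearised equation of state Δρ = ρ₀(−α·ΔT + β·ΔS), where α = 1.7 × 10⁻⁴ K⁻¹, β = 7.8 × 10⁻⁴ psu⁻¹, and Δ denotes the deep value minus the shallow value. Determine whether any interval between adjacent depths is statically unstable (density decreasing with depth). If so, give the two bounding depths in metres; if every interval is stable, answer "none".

Evaluate Δρ/ρ₀ = −αΔT + βΔS across each adjacent pair:
  18–30 m: −αΔT+βΔS = −(1.7 × 10⁻⁴)(+0.2)+(7.8 × 10⁻⁴)(+0.28) = 1.8 × 10⁻⁴ → stable
  30–171 m: −αΔT+βΔS = −(1.7 × 10⁻⁴)(-7.4)+(7.8 × 10⁻⁴)(+0.06) = 1.3 × 10⁻³ → stable
  171–190 m: −αΔT+βΔS = −(1.7 × 10⁻⁴)(-2.3)+(7.8 × 10⁻⁴)(+0.19) = 5.4 × 10⁻⁴ → stable
  190–217 m: −αΔT+βΔS = −(1.7 × 10⁻⁴)(+0.2)+(7.8 × 10⁻⁴)(+1.00) = 7.5 × 10⁻⁴ → stable
Every interval has Δρ > 0: the column is stably stratified throughout.

none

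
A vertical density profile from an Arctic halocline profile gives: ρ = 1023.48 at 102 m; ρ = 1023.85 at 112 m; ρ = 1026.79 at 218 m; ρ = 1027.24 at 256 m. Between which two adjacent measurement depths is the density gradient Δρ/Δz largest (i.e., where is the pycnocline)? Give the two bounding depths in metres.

Compute the density gradient over each adjacent pair:
  102–112 m: Δρ/Δz = 0.37/10 = 0.037 kg m⁻⁴
  112–218 m: Δρ/Δz = 2.94/106 = 0.028 kg m⁻⁴
  218–256 m: Δρ/Δz = 0.45/38 = 0.012 kg m⁻⁴
The largest gradient is in the 102–112 m interval — the pycnocline.

102–112 m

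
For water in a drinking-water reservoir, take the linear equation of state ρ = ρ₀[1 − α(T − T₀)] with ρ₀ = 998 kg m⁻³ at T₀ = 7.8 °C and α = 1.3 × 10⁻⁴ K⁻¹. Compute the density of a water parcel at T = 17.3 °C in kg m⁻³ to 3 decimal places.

996.767 kg m⁻³

T − T₀ = +9.5 K.
Bracket = 1 − α·(+9.5) = 1 + (-1.235 × 10⁻³) = 0.9987650.
ρ = 998 × 0.9987650 = 996.767 kg m⁻³.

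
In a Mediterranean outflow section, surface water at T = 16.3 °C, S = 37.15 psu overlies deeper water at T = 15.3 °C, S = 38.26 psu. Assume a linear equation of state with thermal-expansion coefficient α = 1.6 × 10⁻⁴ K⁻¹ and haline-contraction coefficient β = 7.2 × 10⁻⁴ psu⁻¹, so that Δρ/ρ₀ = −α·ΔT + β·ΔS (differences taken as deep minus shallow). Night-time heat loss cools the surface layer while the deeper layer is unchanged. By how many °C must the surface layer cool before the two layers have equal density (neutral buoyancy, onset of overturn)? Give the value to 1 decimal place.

6.0 °C

Neutral buoyancy requires Δρ = 0, i.e. −α(T_deep − T_surf′) + β(S_deep − S_surf) = 0.
T_surf′ = T_deep − (β/α)·ΔS = 15.3 − (7.2 × 10⁻⁴/1.6 × 10⁻⁴)·(+1.11) = 10.305 °C.
Cooling required: 16.3 − (10.305) = 5.995 °C.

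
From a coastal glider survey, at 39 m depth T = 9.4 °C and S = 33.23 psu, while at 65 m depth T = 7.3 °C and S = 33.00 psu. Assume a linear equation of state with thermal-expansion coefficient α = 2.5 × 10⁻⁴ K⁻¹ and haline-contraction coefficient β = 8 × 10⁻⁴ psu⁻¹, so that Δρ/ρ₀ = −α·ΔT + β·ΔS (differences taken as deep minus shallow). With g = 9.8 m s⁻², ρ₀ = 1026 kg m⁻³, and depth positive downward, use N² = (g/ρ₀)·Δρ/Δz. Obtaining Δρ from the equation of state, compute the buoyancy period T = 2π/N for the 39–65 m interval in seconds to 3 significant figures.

554 s

ΔT = -2.1 K, ΔS = -0.23 psu (deep − shallow).
Δρ/ρ₀ = −αΔT + βΔS = 5.25 × 10⁻⁴ − 1.84 × 10⁻⁴ = 3.41 × 10⁻⁴, so Δρ ≈ 0.3499 kg m⁻³.
N² = (g/ρ₀)·Δρ/Δz = g·(Δρ/ρ₀)/Δz = 9.8 × 3.41 × 10⁻⁴ / 26 = 1.2853 × 10⁻⁴ s⁻².
N = √(1.2853 × 10⁻⁴) = 0.011337 rad s⁻¹ → T = 2π/N = 554.22 s ≈ 554 s.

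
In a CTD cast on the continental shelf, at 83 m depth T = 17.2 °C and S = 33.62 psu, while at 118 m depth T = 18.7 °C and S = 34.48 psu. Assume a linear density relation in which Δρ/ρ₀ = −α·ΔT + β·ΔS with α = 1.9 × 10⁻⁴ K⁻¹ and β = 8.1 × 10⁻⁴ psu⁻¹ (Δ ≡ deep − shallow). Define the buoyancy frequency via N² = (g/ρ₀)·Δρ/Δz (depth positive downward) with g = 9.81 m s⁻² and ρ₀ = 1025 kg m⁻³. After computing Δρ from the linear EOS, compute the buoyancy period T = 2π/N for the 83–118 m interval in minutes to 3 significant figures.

9.75 min

ΔT = +1.5 K, ΔS = +0.86 psu (deep − shallow).
Δρ/ρ₀ = −αΔT + βΔS = -2.85 × 10⁻⁴ + 6.966 × 10⁻⁴ = 4.116 × 10⁻⁴, so Δρ ≈ 0.4219 kg m⁻³.
N² = (g/ρ₀)·Δρ/Δz = g·(Δρ/ρ₀)/Δz = 9.81 × 4.116 × 10⁻⁴ / 35 = 1.1537 × 10⁻⁴ s⁻².
N = √(1.1537 × 10⁻⁴) = 0.010741 rad s⁻¹ → T = 2π/N = 584.97 s = 9.7495 min ≈ 9.75 min.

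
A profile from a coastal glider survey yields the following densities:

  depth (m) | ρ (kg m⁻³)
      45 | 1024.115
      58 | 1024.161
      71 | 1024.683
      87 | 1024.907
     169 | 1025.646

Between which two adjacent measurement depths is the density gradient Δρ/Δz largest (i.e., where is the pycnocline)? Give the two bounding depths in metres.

Compute the density gradient over each adjacent pair:
  45–58 m: Δρ/Δz = 0.046/13 = 3.5 × 10⁻³ kg m⁻⁴
  58–71 m: Δρ/Δz = 0.522/13 = 0.040 kg m⁻⁴
  71–87 m: Δρ/Δz = 0.224/16 = 0.014 kg m⁻⁴
  87–169 m: Δρ/Δz = 0.739/82 = 9.0 × 10⁻³ kg m⁻⁴
The largest gradient is in the 58–71 m interval — the pycnocline.

58–71 m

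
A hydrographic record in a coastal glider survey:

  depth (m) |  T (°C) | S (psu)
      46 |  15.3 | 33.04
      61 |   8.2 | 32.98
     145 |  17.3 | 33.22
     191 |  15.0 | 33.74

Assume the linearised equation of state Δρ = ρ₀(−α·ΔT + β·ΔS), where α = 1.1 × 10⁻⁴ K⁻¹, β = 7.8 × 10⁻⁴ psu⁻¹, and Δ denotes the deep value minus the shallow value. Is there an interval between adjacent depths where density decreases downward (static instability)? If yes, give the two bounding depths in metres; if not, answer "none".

Evaluate Δρ/ρ₀ = −αΔT + βΔS across each adjacent pair:
  46–61 m: −αΔT+βΔS = −(1.1 × 10⁻⁴)(-7.1)+(7.8 × 10⁻⁴)(-0.06) = 7.3 × 10⁻⁴ → stable
  61–145 m: −αΔT+βΔS = −(1.1 × 10⁻⁴)(+9.1)+(7.8 × 10⁻⁴)(+0.24) = -8.1 × 10⁻⁴ → UNSTABLE
  145–191 m: −αΔT+βΔS = −(1.1 × 10⁻⁴)(-2.3)+(7.8 × 10⁻⁴)(+0.52) = 6.6 × 10⁻⁴ → stable
The 61–145 m interval has Δρ < 0: lighter water underlies denser water.

61–145 m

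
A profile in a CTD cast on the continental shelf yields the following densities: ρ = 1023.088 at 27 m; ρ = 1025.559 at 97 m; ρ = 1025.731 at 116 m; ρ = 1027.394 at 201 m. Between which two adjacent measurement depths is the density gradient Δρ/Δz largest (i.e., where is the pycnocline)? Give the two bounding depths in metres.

27–97 m

Compute the density gradient over each adjacent pair:
  27–97 m: Δρ/Δz = 2.471/70 = 0.035 kg m⁻⁴
  97–116 m: Δρ/Δz = 0.172/19 = 9.1 × 10⁻³ kg m⁻⁴
  116–201 m: Δρ/Δz = 1.663/85 = 0.020 kg m⁻⁴
The largest gradient is in the 27–97 m interval — the pycnocline.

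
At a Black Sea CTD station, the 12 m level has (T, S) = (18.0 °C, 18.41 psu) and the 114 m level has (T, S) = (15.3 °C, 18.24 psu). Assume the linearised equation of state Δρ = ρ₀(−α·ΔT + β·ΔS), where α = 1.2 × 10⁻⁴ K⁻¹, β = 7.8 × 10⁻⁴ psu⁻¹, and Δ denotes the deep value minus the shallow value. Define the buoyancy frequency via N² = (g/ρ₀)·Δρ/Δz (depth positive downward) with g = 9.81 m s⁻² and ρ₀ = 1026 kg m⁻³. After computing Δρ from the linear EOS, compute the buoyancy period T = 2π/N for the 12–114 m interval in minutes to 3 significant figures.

ΔT = -2.7 K, ΔS = -0.17 psu (deep − shallow).
Δρ/ρ₀ = −αΔT + βΔS = 3.24 × 10⁻⁴ − 1.326 × 10⁻⁴ = 1.914 × 10⁻⁴, so Δρ ≈ 0.1964 kg m⁻³.
N² = (g/ρ₀)·Δρ/Δz = g·(Δρ/ρ₀)/Δz = 9.81 × 1.914 × 10⁻⁴ / 102 = 1.8408 × 10⁻⁵ s⁻².
N = √(1.8408 × 10⁻⁵) = 4.2905 × 10⁻³ rad s⁻¹ → T = 2π/N = 1.4644 × 10³ s = 24.407 min ≈ 24.4 min.

24.4 min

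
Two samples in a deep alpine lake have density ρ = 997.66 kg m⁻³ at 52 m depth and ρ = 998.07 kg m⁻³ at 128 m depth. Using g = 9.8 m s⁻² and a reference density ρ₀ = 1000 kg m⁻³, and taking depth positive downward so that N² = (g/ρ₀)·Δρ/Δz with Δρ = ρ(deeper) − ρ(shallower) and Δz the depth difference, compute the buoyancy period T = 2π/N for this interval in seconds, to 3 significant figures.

Δρ = 998.07 − 997.66 = 0.41 kg m⁻³ over Δz = 128 − 52 = 76 m.
N² = (9.8/1000) × (0.41/76) = 5.2868 × 10⁻⁵ s⁻².
N = √(5.2868 × 10⁻⁵) = 7.2710 × 10⁻³ rad s⁻¹, so T = 2π/N = 864.14 s ≈ 864 s.

864 s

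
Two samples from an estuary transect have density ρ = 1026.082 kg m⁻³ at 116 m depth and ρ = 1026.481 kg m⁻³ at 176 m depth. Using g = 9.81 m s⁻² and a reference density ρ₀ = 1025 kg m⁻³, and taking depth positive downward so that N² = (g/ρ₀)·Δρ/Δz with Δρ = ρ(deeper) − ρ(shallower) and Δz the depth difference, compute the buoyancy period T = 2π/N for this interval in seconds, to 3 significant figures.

788 s

Δρ = 1026.481 − 1026.082 = 0.399 kg m⁻³ over Δz = 176 − 116 = 60 m.
N² = (9.81/1025) × (0.399/60) = 6.3645 × 10⁻⁵ s⁻².
N = √(6.3645 × 10⁻⁵) = 7.9778 × 10⁻³ rad s⁻¹, so T = 2π/N = 787.58 s ≈ 788 s.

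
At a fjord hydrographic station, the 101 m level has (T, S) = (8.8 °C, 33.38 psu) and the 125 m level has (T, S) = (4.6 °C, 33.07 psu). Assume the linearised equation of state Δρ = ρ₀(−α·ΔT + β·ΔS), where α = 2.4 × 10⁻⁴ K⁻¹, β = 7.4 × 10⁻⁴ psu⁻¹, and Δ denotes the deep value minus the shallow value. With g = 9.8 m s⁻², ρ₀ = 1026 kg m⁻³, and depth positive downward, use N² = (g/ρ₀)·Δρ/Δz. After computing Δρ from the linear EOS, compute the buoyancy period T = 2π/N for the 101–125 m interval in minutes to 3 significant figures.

ΔT = -4.2 K, ΔS = -0.31 psu (deep − shallow).
Δρ/ρ₀ = −αΔT + βΔS = 1.008 × 10⁻³ − 2.294 × 10⁻⁴ = 7.786 × 10⁻⁴, so Δρ ≈ 0.7988 kg m⁻³.
N² = (g/ρ₀)·Δρ/Δz = g·(Δρ/ρ₀)/Δz = 9.8 × 7.786 × 10⁻⁴ / 24 = 3.1793 × 10⁻⁴ s⁻².
N = √(3.1793 × 10⁻⁴) = 0.017831 rad s⁻¹ → T = 2π/N = 352.37 s = 5.8728 min ≈ 5.87 min.

5.87 min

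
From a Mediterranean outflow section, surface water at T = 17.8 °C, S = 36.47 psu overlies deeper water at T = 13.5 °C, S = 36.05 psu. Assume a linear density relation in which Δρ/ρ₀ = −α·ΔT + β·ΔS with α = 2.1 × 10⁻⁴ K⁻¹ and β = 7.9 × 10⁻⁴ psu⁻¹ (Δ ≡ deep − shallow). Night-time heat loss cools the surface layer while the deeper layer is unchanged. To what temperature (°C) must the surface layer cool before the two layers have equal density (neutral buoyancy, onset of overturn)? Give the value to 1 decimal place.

Neutral buoyancy requires Δρ = 0, i.e. −α(T_deep − T_surf′) + β(S_deep − S_surf) = 0.
T_surf′ = T_deep − (β/α)·ΔS = 13.5 − (7.9 × 10⁻⁴/2.1 × 10⁻⁴)·(-0.42) = 15.080 °C.
Cooling required: 17.8 − (15.080) = 2.720 °C.

15.1 °C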